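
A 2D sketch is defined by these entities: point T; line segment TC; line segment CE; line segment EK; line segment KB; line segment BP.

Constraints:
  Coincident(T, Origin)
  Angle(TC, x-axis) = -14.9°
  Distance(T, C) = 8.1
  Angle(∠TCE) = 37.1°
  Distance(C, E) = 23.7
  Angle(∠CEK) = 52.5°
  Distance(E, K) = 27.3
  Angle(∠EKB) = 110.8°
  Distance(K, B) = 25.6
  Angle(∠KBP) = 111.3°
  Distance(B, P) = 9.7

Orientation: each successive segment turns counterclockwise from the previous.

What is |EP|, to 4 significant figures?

42.17

T is at the origin; TC runs at -14.9° with length 8.1, so C = (7.828, -2.083). ∠TCE = 37.1° gives CE at 128.0° from the x-axis; with |CE| = 23.7, E = (-6.764, 16.59). ∠CEK = 52.5° gives EK at -104.5° from the x-axis; with |EK| = 27.3, K = (-13.60, -9.837). ∠EKB = 110.8° gives KB at -35.30° from the x-axis; with |KB| = 25.6, B = (7.294, -24.63). ∠KBP = 111.3° gives BP at 33.40° from the x-axis; with |BP| = 9.7, P = (15.39, -19.29). Then |EP| = |P − E| = 42.17.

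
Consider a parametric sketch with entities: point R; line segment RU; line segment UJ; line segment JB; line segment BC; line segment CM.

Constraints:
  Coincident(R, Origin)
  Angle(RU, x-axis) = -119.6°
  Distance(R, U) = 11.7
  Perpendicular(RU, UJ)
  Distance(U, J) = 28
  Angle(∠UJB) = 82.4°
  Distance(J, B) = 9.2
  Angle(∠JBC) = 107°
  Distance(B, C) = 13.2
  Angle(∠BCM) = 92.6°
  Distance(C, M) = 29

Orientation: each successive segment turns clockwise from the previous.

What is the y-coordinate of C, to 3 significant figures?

6.43

∠UJB = 82.4° gives JB at 52.8° from the x-axis; with |JB| = 9.2, B = (-24.6, 11.0). ∠JBC = 107.0° gives BC at -20.2° from the x-axis; with |BC| = 13.2, C = (-12.2, 6.43). So C.y = 6.43.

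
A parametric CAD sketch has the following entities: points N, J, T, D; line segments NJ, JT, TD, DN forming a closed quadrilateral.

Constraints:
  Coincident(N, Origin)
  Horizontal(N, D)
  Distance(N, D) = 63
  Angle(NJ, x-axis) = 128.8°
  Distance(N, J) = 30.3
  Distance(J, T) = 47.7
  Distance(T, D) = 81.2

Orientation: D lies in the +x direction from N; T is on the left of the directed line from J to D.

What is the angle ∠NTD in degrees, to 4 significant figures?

49.98°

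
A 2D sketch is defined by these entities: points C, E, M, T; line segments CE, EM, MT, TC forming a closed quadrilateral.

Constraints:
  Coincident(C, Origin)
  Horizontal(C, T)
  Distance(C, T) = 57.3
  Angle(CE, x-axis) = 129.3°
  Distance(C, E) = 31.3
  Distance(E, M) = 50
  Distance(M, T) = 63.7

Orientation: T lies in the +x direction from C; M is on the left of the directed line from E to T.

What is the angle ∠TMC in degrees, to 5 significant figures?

56.455°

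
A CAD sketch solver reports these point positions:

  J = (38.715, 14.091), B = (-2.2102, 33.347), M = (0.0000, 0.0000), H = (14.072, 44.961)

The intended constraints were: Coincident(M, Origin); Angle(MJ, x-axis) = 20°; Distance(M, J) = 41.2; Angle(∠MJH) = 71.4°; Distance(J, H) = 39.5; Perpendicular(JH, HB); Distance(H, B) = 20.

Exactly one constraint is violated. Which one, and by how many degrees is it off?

Perpendicular(JH, HB) — off by 3.10°.

M = (0.00, 0.00) ✓; MJ at 20.00° ✓; |MJ| = 41.20 ✓; ∠MJH = 71.40° ✓; |JH| = 39.50 ✓; ∠(JH, HB) = 86.90° ✗; |HB| = 20.00 ✓.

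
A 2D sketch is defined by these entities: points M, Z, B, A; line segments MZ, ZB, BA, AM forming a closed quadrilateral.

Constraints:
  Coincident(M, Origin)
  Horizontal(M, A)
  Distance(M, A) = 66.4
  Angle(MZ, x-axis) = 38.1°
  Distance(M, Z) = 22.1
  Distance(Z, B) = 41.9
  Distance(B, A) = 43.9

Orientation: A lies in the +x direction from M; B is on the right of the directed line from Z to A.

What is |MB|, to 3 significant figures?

40.5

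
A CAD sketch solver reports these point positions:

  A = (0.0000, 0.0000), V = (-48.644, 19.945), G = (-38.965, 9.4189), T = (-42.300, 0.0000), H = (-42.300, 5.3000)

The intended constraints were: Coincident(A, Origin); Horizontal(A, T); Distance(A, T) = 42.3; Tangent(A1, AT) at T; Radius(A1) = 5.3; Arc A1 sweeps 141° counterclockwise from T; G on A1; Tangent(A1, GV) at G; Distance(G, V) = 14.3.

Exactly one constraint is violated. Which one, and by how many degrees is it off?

Tangent(A1, GV) at G — off by 8.40°.

A = (0.00, 0.00) ✓; A.y = 0.00, T.y = 0.00 ✓; |AT| = 42.30 ✓; ∠(HT, TA) = 90.00° ✓; |HT| = 5.300 ✓; bearing(H→G) − bearing(H→T) = 141.0° ✓; |HG| = 5.300 ✓; ∠(HG, GV) = 98.40° ✗; |GV| = 14.30 ✓.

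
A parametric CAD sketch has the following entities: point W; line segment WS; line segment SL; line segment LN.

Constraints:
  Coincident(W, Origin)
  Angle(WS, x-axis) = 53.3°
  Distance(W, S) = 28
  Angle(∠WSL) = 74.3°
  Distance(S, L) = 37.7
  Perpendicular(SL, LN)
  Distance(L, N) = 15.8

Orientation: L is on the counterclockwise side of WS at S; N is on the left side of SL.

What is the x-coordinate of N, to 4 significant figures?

-24.12

∠WSL = 74.3°, so SL runs at 53.3° + (180° − 74.3°) = 159.0° from the x-axis; with |SL| = 37.7, L = S + 37.7·(cos 159.0°, sin 159.0°) = (-18.46, 35.96). The perpendicularity gives LN at right angles to SL; with |LN| = 15.8 on the left of SL, N = L + 15.8·(-0.3584, -0.9336) = (-24.12, 21.21). So N.x = -24.12.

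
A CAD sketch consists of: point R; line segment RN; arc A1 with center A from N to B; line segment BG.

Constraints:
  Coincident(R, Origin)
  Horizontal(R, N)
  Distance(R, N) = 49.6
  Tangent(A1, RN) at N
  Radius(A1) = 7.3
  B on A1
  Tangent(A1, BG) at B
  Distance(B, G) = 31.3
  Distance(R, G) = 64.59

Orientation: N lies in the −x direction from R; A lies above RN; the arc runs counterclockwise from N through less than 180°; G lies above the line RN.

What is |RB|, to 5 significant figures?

43.586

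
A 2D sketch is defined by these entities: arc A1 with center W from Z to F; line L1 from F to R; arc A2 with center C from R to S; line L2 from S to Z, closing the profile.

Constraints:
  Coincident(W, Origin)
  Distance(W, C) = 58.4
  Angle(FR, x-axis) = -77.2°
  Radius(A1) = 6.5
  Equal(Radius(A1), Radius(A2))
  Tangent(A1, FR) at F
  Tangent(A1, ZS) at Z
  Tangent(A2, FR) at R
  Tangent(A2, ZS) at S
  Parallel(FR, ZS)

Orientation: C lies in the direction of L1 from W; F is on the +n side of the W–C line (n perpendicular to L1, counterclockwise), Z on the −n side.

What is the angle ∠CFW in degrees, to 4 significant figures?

83.65°

The slot axis is L1's direction at -77.2°, so u = (cos -77.2°, sin -77.2°) = (0.2215, -0.9751) and n = (−sin -77.2°, cos -77.2°) = (0.9751, 0.2215). W is at the origin and C lies 58.4 along u from W, so C = 58.4·u = (12.94, -56.95). Tangency of A1 to both parallel lines with radius 6.5 puts F and Z at W ± 6.5·n: F = (6.338, 1.440), Z = (-6.338, -1.440). Then cos ∠CFW = FC·FW / (|FC||FW|), giving 83.65°.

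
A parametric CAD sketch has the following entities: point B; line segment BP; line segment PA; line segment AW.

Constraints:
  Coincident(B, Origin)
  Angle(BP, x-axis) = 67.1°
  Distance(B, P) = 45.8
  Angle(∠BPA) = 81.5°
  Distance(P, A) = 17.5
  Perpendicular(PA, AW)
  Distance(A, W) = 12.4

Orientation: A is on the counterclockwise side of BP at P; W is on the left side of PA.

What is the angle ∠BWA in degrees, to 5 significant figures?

161.93°

B is at the origin; BP runs at 67.1° with length 45.8, so P = 45.8·(cos 67.1°, sin 67.1°) = (17.822, 42.190). ∠BPA = 81.5°, so PA runs at 67.1° + (180° − 81.5°) = 165.60° from the x-axis; with |PA| = 17.5, A = P + 17.5·(cos 165.60°, sin 165.60°) = (0.87167, 46.542). The perpendicularity gives AW at right angles to PA; with |AW| = 12.4 on the left of PA, W = A + 12.4·(-0.24869, -0.96858) = (-2.2121, 34.532). Then cos ∠BWA = WB·WA / (|WB||WA|), giving 161.93°.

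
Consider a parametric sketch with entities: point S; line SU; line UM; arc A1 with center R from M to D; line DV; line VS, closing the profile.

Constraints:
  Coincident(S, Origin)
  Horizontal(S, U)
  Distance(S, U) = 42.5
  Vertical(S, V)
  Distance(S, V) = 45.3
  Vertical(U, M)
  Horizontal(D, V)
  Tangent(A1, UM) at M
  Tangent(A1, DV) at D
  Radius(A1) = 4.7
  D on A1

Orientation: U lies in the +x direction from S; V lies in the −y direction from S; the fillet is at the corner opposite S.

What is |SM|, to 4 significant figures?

58.78

S is at the origin; S and U share the same y with |SU| = 42.5 and U on the +x side, so U = (42.50, 0.000). SV is vertical with |SV| = 45.3 and V on the −y side, so V = (0.000, -45.30). The virtual corner opposite S is at (42.50, -45.30). Since A1 is tangent to UM there, RM ⟂ UM and A1 meets DV tangentially, so RD is at right angles to DV, with radius 4.7, so the center R sits 4.7 in from both sides at R = (37.80, -40.60). That places the tangent points at M = (42.50, -40.60) on UM and D = (37.80, -45.30) on DV. Then |SM| = |M − S| = 58.78.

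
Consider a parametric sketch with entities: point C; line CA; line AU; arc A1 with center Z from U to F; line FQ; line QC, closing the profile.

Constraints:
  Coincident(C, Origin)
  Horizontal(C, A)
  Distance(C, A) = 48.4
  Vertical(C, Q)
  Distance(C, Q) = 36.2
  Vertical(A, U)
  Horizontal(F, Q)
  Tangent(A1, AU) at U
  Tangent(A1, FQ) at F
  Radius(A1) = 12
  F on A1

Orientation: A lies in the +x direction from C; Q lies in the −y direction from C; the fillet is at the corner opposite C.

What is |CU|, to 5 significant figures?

54.113

C is at the origin; C and A share the same y with |CA| = 48.4 and A on the +x side, so A = (48.400, 0.0000). CQ is vertical with |CQ| = 36.2 and Q on the −y side, so Q = (0.0000, -36.200). The virtual corner opposite C is at (48.400, -36.200). A1 meets AU tangentially, so ZU is at right angles to AU and the tangent condition forces ZF to be normal to FQ, with radius 12.0, so the center Z sits 12.0 in from both sides at Z = (36.400, -24.200). That places the tangent points at U = (48.400, -24.200) on AU and F = (36.400, -36.200) on FQ. Then |CU| = |U − C| = 54.113.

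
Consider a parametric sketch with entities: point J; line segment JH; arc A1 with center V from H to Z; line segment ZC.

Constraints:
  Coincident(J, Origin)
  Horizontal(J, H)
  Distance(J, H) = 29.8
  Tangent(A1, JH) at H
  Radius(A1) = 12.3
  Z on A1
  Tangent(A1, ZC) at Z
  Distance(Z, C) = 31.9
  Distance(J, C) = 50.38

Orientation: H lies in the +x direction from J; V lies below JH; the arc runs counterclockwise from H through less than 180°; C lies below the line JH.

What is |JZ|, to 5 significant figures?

22.398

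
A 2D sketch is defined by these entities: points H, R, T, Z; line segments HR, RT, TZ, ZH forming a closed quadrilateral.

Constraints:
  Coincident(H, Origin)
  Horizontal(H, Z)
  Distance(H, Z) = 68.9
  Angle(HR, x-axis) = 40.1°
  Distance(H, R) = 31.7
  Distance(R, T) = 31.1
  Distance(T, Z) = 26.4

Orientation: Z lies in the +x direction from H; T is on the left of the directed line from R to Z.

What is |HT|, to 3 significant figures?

59.7

Checks: |RT| = 31.10 ✓; |TZ| = 26.40 ✓.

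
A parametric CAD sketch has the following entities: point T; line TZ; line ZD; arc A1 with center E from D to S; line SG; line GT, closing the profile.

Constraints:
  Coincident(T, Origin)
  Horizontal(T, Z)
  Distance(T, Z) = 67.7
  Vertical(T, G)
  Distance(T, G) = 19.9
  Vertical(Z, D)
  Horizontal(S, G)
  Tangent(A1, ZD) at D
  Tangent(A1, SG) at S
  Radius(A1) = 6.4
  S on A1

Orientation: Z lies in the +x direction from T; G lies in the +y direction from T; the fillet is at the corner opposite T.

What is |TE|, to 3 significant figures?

62.8

T is at the origin; T and Z share the same y with |TZ| = 67.7 and Z on the +x side, so Z = (67.7, 0.00). TG is vertical with |TG| = 19.9 and G on the +y side, so G = (0.00, 19.9). The virtual corner opposite T is at (67.7, 19.9). Since A1 is tangent to ZD there, ED ⟂ ZD and tangency of A1 to SG means the radius ES is perpendicular to SG, with radius 6.4, so the center E sits 6.4 in from both sides at E = (61.3, 13.5). Then |TE| = |E − T| = 62.8.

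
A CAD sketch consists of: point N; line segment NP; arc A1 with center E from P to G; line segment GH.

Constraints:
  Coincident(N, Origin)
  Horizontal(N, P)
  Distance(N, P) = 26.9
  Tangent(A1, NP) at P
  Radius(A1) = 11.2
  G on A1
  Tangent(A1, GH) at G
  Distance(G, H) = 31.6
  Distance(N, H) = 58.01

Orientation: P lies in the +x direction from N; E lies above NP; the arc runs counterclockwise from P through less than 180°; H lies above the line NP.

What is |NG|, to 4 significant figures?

39.52

Checks: N.y = 0.00, P.y = 0.00 ✓; |EG| = 11.20 ✓; ∠(EG, GH) = 90.00° ✓; |GH| = 31.60 ✓; |NH| = 58.01 ✓.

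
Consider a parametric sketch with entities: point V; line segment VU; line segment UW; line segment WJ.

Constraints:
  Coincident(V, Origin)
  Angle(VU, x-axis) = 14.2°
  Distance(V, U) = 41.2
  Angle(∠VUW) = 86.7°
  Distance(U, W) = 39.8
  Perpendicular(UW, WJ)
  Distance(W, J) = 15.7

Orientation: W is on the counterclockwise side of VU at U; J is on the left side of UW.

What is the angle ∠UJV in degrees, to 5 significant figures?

55.723°

V is at the origin; VU runs at 14.2° with length 41.2, so U = 41.2·(cos 14.2°, sin 14.2°) = (39.941, 10.107). ∠VUW = 86.7°, so UW runs at 14.2° + (180° − 86.7°) = 107.50° from the x-axis; with |UW| = 39.8, W = U + 39.8·(cos 107.50°, sin 107.50°) = (27.973, 48.065). UW is perpendicular to WJ; with |WJ| = 15.7 on the left of UW, J = W + 15.7·(-0.95372, -0.30071) = (13.000, 43.344). Then cos ∠UJV = JU·JV / (|JU||JV|), giving 55.723°.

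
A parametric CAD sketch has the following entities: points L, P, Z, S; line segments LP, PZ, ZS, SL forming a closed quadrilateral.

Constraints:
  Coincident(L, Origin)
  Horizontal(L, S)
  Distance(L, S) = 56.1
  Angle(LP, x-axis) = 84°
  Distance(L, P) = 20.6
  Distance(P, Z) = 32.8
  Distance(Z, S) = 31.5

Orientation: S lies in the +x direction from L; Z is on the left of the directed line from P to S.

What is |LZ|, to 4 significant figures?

41.88

Checks: |PZ| = 32.80 ✓; |ZS| = 31.50 ✓.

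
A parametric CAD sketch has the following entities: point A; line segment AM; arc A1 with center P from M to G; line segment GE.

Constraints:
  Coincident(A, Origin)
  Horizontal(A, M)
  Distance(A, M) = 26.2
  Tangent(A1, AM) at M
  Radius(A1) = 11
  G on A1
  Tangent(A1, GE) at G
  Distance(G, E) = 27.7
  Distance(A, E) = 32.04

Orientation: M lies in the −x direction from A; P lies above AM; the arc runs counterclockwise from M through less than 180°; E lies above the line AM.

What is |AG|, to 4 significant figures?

17.42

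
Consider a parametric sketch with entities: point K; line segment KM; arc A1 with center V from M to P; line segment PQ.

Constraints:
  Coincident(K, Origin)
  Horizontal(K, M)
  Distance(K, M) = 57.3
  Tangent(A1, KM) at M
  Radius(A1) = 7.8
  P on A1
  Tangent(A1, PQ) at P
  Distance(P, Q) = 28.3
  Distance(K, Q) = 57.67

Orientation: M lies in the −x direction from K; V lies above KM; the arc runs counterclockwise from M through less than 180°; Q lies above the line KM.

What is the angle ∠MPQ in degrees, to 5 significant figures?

138.68°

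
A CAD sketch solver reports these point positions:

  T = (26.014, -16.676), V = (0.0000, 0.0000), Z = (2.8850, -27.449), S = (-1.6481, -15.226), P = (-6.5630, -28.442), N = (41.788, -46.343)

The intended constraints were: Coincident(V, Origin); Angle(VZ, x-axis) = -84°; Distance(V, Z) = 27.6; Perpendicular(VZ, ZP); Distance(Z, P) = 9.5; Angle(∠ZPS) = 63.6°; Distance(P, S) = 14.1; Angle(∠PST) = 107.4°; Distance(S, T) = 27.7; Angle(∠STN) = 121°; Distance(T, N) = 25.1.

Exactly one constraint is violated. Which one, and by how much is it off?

Distance(T, N) = 25.1 — off by 8.50.

V = (0.00, 0.00) ✓; VZ at -84.00° ✓; |VZ| = 27.60 ✓; ∠(VZ, ZP) = 90.00° ✓; |ZP| = 9.500 ✓; ∠ZPS = 63.60° ✓; |PS| = 14.10 ✓; ∠PST = 107.4° ✓; |ST| = 27.70 ✓; ∠STN = 121.0° ✓; |TN| = 33.60 ✗.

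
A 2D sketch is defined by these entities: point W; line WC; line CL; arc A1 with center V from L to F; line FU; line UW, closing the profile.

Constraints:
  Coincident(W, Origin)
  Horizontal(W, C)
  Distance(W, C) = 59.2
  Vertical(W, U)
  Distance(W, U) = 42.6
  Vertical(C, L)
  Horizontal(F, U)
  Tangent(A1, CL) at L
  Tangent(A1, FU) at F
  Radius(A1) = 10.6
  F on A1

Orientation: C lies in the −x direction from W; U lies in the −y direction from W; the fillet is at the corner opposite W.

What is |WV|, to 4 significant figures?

58.19

W is at the origin; W and C share the same y with |WC| = 59.2 and C on the −x side, so C = (-59.20, 0.000). W and U share the same x with |WU| = 42.6 and U on the −y side, so U = (0.000, -42.60). The virtual corner opposite W is at (-59.20, -42.60). Since A1 is tangent to CL there, VL ⟂ CL and tangency of A1 to FU means the radius VF is perpendicular to FU, with radius 10.6, so the center V sits 10.6 in from both sides at V = (-48.60, -32.00). Then |WV| = |V − W| = 58.19.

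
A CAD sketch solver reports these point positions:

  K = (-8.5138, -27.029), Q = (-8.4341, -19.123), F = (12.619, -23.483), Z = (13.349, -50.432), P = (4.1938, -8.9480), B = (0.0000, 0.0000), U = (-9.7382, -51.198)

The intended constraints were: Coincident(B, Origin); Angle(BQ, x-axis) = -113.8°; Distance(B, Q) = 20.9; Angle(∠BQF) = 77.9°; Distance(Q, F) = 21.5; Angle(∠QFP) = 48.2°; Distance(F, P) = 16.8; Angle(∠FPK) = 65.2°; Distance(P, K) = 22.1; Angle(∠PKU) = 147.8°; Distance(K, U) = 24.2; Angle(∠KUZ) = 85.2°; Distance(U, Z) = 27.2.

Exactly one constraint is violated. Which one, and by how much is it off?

Distance(U, Z) = 27.2 — off by 4.10.

B = (0.00, 0.00) ✓; BQ at -113.8° ✓; |BQ| = 20.90 ✓; ∠BQF = 77.90° ✓; |QF| = 21.50 ✓; ∠QFP = 48.20° ✓; |FP| = 16.80 ✓; ∠FPK = 65.20° ✓; |PK| = 22.10 ✓; ∠PKU = 147.8° ✓; |KU| = 24.20 ✓; ∠KUZ = 85.20° ✓; |UZ| = 23.10 ✗.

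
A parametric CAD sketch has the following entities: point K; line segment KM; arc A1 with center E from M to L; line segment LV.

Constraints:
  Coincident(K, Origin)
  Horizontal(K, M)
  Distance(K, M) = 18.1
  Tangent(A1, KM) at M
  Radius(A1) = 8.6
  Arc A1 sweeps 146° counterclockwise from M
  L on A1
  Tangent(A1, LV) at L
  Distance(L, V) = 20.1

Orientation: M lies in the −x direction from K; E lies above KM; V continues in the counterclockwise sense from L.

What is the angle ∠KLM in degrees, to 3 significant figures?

57.2°

K is at the origin; KM is horizontal with |KM| = 18.1 and M on the −x side, so M = (-18.1, 0.00). The tangent condition forces EM to be normal to KM, so E = M + (0, 8.6) = (-18.1, 8.60). On A1, M sits at bearing -90° from E; a 146° counterclockwise sweep puts L at bearing 56°, so L = E + 8.6·(cos 56°, sin 56°) = (-13.3, 15.7). Then cos ∠KLM = LK·LM / (|LK||LM|), giving 57.2°.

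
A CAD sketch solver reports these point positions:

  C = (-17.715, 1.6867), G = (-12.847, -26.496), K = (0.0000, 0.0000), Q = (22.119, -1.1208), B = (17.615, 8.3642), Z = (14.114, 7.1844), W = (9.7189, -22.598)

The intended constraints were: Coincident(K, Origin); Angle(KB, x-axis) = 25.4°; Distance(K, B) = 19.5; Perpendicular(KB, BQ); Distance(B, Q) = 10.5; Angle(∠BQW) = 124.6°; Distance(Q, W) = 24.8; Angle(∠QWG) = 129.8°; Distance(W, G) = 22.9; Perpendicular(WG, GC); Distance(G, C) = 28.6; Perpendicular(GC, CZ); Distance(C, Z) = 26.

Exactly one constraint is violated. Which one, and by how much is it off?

Distance(C, Z) = 26 — off by 6.30.

K = (0.00, 0.00) ✓; KB at 25.40° ✓; |KB| = 19.50 ✓; ∠(KB, BQ) = 90.00° ✓; |BQ| = 10.50 ✓; ∠BQW = 124.6° ✓; |QW| = 24.80 ✓; ∠QWG = 129.8° ✓; |WG| = 22.90 ✓; ∠(WG, GC) = 90.00° ✓; |GC| = 28.60 ✓; ∠(GC, CZ) = 90.00° ✓; |CZ| = 32.30 ✗.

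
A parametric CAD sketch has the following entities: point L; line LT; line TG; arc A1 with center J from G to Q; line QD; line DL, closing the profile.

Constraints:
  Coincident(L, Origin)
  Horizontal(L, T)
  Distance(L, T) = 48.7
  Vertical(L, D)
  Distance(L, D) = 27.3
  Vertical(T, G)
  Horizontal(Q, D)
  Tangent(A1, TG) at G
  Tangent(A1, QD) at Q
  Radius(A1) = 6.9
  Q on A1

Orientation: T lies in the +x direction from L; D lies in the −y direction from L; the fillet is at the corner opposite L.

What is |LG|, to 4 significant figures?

52.80

L is at the origin; LT is horizontal with |LT| = 48.7 and T on the +x side, so T = (48.70, 0.000). L and D share the same x with |LD| = 27.3 and D on the −y side, so D = (0.000, -27.30). The virtual corner opposite L is at (48.70, -27.30). Since A1 is tangent to TG there, JG ⟂ TG and tangency of A1 to QD means the radius JQ is perpendicular to QD, with radius 6.9, so the center J sits 6.9 in from both sides at J = (41.80, -20.40). That places the tangent points at G = (48.70, -20.40) on TG and Q = (41.80, -27.30) on QD. Then |LG| = |G − L| = 52.80.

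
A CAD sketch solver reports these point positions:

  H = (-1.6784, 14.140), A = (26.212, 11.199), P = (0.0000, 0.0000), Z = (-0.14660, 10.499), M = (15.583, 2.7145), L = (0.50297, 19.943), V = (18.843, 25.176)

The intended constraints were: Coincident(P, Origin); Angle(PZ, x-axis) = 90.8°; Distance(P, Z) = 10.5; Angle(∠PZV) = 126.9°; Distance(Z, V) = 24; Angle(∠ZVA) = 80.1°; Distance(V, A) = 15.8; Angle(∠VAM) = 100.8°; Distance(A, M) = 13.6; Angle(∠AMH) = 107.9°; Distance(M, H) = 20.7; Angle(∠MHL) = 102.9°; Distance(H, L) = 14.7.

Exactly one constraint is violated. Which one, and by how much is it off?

Distance(H, L) = 14.7 — off by 8.50.

P = (0.00, 0.00) ✓; PZ at 90.80° ✓; |PZ| = 10.50 ✓; ∠PZV = 126.9° ✓; |ZV| = 24.00 ✓; ∠ZVA = 80.10° ✓; |VA| = 15.80 ✓; ∠VAM = 100.8° ✓; |AM| = 13.60 ✓; ∠AMH = 107.9° ✓; |MH| = 20.70 ✓; ∠MHL = 102.9° ✓; |HL| = 6.199 ✗.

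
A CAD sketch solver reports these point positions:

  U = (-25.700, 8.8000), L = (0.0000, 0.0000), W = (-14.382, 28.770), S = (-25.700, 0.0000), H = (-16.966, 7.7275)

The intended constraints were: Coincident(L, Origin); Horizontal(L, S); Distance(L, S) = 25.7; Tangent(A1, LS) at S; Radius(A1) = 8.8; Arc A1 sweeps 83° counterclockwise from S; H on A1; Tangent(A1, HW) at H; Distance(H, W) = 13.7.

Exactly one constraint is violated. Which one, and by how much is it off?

Distance(H, W) = 13.7 — off by 7.50.

L = (0.00, 0.00) ✓; L.y = 0.00, S.y = 0.00 ✓; |LS| = 25.70 ✓; ∠(US, SL) = 90.00° ✓; |US| = 8.800 ✓; bearing(U→H) − bearing(U→S) = 83.00° ✓; |UH| = 8.800 ✓; ∠(UH, HW) = 90.00° ✓; |HW| = 21.20 ✗.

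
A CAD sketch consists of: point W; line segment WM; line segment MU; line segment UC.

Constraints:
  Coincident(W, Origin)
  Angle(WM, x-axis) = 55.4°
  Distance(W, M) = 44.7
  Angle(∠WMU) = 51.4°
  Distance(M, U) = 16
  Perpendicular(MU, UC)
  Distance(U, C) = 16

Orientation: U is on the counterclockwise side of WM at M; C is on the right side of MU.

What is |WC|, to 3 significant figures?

52.3

W is at the origin; WM runs at 55.4° with length 44.7, so M = 44.7·(cos 55.4°, sin 55.4°) = (25.4, 36.8). ∠WMU = 51.4°, so MU runs at 55.4° + (180° − 51.4°) = 184° from the x-axis; with |MU| = 16.0, U = M + 16.0·(cos 184°, sin 184°) = (9.42, 35.7). MU is perpendicular to UC; with |UC| = 16.0 on the right of MU, C = U + 16.0·(-0.0698, 0.998) = (8.31, 51.6). Then |WC| = |C − W| = 52.3.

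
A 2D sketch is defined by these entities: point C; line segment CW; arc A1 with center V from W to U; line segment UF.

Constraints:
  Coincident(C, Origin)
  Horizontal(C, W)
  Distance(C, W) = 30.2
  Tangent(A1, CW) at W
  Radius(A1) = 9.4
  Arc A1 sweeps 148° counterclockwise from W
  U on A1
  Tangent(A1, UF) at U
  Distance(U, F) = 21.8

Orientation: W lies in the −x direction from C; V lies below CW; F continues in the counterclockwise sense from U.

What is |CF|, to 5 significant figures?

33.396

C is at the origin; CW is horizontal with |CW| = 30.2 and W on the −x side, so W = (-30.200, 0.0000). Since A1 is tangent to CW there, VW ⟂ CW, so V = W + (0, -9.4) = (-30.200, -9.4000). On A1, W sits at bearing 90° from V; a 148° counterclockwise sweep puts U at bearing 238°, so U = V + 9.4·(cos 238°, sin 238°) = (-35.181, -17.372). A1 meets UF tangentially, so VU is at right angles to UF, so UF runs along (−sin 238°, cos 238°); with |UF| = 21.8, F = (-16.694, -28.924). Then |CF| = |F − C| = 33.396.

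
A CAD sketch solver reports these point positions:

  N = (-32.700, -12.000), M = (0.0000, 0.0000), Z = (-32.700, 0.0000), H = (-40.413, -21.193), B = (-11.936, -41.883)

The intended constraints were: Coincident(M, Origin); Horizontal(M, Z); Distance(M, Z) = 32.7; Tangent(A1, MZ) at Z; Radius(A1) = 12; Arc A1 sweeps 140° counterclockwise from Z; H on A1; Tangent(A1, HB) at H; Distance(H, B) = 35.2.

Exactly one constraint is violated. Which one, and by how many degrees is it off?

Tangent(A1, HB) at H — off by 4.00°.

M = (0.00, 0.00) ✓; M.y = 0.00, Z.y = 0.00 ✓; |MZ| = 32.70 ✓; ∠(NZ, ZM) = 90.00° ✓; |NZ| = 12.00 ✓; bearing(N→H) − bearing(N→Z) = 140.0° ✓; |NH| = 12.00 ✓; ∠(NH, HB) = 86.00° ✗; |HB| = 35.20 ✓.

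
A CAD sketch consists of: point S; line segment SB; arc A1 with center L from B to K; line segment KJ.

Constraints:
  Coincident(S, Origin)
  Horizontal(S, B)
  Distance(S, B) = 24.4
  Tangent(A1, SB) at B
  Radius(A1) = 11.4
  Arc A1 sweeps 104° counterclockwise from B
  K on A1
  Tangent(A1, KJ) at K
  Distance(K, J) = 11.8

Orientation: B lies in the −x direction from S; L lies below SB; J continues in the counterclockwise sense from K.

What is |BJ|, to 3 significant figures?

26.9

S is at the origin; SB is horizontal with |SB| = 24.4 and B on the −x side, so B = (-24.4, 0.00). Since A1 is tangent to SB there, LB ⟂ SB, so L = B + (0, -11.4) = (-24.4, -11.4). On A1, B sits at bearing 90° from L; a 104° counterclockwise sweep puts K at bearing 194°, so K = L + 11.4·(cos 194°, sin 194°) = (-35.5, -14.2). Tangency of A1 to KJ means the radius LK is perpendicular to KJ, so KJ runs along (−sin 194°, cos 194°); with |KJ| = 11.8, J = (-32.6, -25.6). Then |BJ| = |J − B| = 26.9.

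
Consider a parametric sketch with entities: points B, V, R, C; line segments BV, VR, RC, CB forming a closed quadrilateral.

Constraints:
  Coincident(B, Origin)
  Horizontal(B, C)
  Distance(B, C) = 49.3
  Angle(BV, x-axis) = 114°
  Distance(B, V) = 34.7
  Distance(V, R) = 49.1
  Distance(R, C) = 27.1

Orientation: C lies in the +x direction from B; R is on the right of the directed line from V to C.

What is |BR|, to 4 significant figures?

22.27

Checks: |VR| = 49.10 ✓; |RC| = 27.10 ✓.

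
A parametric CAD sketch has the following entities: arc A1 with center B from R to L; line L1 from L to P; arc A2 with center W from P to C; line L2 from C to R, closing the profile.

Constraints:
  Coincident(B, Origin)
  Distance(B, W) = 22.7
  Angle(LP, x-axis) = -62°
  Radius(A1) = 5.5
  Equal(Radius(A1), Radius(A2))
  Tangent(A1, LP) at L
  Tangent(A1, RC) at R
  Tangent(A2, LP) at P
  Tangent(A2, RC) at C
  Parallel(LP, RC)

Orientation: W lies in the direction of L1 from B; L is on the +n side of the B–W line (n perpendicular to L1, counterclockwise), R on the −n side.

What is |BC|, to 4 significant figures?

23.36

The slot axis is L1's direction at -62.0°, so u = (cos -62.0°, sin -62.0°) = (0.4695, -0.8829) and n = (−sin -62.0°, cos -62.0°) = (0.8829, 0.4695). B is at the origin and W lies 22.7 along u from B, so W = 22.7·u = (10.66, -20.04). Tangency of A1 to both parallel lines with radius 5.5 puts L and R at B ± 5.5·n: L = (4.856, 2.582), R = (-4.856, -2.582). Equal radii place P and C the same way about W: P = W + 5.5·n = (15.51, -17.46), C = W − 5.5·n = (5.801, -22.63). Then |BC| = |C − B| = 23.36.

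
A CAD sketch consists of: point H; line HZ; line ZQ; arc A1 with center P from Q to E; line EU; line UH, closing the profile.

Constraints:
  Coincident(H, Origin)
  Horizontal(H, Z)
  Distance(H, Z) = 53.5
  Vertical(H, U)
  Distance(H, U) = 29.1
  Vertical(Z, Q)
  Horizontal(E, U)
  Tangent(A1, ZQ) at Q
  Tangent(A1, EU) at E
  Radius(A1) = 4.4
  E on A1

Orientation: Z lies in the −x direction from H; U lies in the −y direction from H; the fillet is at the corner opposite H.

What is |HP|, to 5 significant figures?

54.963

H is at the origin; H and Z share the same y with |HZ| = 53.5 and Z on the −x side, so Z = (-53.500, 0.0000). H and U share the same x with |HU| = 29.1 and U on the −y side, so U = (0.0000, -29.100). The virtual corner opposite H is at (-53.500, -29.100). Tangency of A1 to ZQ means the radius PQ is perpendicular to ZQ and tangency of A1 to EU means the radius PE is perpendicular to EU, with radius 4.4, so the center P sits 4.4 in from both sides at P = (-49.100, -24.700). Then |HP| = |P − H| = 54.963.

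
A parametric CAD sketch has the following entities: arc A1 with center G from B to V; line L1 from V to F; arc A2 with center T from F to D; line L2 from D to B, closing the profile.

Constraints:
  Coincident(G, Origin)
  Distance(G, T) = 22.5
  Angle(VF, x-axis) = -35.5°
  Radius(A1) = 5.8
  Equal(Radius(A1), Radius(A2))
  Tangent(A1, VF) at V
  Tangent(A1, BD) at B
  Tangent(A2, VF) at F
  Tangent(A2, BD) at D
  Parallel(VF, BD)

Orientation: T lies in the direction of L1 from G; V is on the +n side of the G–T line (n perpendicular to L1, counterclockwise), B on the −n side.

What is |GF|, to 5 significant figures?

23.236

The slot axis is L1's direction at -35.5°, so u = (cos -35.5°, sin -35.5°) = (0.81412, -0.58070) and n = (−sin -35.5°, cos -35.5°) = (0.58070, 0.81412). G is at the origin and T lies 22.5 along u from G, so T = 22.5·u = (18.318, -13.066). Tangency of A1 to both parallel lines with radius 5.8 puts V and B at G ± 5.8·n: V = (3.3681, 4.7219), B = (-3.3681, -4.7219). Equal radii place F and D the same way about T: F = T + 5.8·n = (21.686, -8.3439), D = T − 5.8·n = (14.950, -17.788). Then |GF| = |F − G| = 23.236.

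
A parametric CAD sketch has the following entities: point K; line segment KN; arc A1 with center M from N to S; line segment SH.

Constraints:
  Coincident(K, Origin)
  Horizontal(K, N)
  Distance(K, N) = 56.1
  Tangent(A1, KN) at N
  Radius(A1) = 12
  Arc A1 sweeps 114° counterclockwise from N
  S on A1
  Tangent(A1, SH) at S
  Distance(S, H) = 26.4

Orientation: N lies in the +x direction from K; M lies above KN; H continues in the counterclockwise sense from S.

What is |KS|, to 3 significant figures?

69.2

K is at the origin; K and N share the same y with |KN| = 56.1 and N on the +x side, so N = (56.1, 0.00). Tangency of A1 to KN means the radius MN is perpendicular to KN, so M = N + (0, 12) = (56.1, 12.0). On A1, N sits at bearing -90° from M; a 114° counterclockwise sweep puts S at bearing 24°, so S = M + 12.0·(cos 24°, sin 24°) = (67.1, 16.9). Then |KS| = |S − K| = 69.2.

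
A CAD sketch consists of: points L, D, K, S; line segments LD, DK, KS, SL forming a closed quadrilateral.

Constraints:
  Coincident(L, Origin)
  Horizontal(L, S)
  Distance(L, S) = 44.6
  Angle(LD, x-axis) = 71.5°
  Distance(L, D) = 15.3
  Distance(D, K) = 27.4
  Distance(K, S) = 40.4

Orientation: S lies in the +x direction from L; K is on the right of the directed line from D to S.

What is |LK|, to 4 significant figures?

14.31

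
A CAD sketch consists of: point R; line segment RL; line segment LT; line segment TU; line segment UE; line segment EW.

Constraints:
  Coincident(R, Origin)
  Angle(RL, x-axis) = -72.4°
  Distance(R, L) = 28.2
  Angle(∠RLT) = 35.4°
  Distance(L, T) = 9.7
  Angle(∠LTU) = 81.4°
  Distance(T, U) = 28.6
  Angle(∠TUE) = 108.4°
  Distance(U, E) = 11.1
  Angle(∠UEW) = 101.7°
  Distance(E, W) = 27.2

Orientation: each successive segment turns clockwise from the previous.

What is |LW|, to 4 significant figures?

16.23

∠TUE = 108.4° gives UE at -27.20° from the x-axis; with |UE| = 11.1, E = (31.09, -6.106). ∠UEW = 101.7° gives EW at -105.5° from the x-axis; with |EW| = 27.2, W = (23.82, -32.32). Then |LW| = |W − L| = 16.23.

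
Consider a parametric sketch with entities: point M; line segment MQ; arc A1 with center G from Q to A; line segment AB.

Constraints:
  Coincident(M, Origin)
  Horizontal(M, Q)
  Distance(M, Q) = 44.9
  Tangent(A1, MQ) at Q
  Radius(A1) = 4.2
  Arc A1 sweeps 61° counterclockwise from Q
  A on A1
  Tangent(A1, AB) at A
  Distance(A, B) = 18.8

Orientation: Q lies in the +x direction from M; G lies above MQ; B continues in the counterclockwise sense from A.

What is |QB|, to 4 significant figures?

22.58

On A1, Q sits at bearing -90° from G; a 61° counterclockwise sweep puts A at bearing -29°, so A = G + 4.2·(cos -29°, sin -29°) = (48.57, 2.164). A1 meets AB tangentially, so GA is at right angles to AB, so AB runs along (−sin -29°, cos -29°); with |AB| = 18.8, B = (57.69, 18.61). Then |QB| = |B − Q| = 22.58.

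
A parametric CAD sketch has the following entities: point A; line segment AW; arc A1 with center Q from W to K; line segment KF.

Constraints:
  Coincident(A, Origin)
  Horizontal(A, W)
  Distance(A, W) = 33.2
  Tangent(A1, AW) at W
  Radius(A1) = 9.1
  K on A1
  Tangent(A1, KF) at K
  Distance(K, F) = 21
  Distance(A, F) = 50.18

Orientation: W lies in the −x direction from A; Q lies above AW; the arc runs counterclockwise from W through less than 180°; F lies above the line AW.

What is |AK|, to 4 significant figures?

30.04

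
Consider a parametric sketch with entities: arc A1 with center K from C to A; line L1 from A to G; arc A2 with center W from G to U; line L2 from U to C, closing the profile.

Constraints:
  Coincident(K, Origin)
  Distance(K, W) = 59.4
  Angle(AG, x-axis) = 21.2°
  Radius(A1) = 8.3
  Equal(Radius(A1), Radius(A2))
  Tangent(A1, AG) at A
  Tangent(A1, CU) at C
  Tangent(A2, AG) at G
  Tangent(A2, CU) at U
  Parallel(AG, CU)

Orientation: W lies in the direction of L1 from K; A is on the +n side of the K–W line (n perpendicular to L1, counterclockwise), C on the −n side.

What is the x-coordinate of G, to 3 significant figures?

52.4

Tangency of A1 to both parallel lines with radius 8.3 puts A and C at K ± 8.3·n: A = (-3.00, 7.74), C = (3.00, -7.74). Equal radii place G and U the same way about W: G = W + 8.3·n = (52.4, 29.2), U = W − 8.3·n = (58.4, 13.7). So G.x = 52.4.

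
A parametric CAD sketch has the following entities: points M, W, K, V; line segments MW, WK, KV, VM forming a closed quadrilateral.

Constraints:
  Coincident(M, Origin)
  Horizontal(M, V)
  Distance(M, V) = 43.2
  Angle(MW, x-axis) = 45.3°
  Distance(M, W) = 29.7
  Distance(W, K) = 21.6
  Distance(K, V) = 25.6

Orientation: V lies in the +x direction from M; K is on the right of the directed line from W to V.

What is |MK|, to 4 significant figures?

17.60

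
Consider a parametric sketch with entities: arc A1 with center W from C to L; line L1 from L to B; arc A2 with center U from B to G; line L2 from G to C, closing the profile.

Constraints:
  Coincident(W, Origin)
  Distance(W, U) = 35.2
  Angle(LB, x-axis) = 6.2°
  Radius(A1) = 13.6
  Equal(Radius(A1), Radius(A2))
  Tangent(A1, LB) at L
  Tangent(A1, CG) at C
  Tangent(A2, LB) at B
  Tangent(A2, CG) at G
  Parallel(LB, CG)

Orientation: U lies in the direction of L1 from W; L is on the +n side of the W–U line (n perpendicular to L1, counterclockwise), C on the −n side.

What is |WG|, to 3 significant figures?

37.7

The slot axis is L1's direction at 6.2°, so u = (cos 6.2°, sin 6.2°) = (0.994, 0.108) and n = (−sin 6.2°, cos 6.2°) = (-0.108, 0.994). W is at the origin and U lies 35.2 along u from W, so U = 35.2·u = (35.0, 3.80). Tangency of A1 to both parallel lines with radius 13.6 puts L and C at W ± 13.6·n: L = (-1.47, 13.5), C = (1.47, -13.5). Equal radii place B and G the same way about U: B = U + 13.6·n = (33.5, 17.3), G = U − 13.6·n = (36.5, -9.72). Then |WG| = |G − W| = 37.7.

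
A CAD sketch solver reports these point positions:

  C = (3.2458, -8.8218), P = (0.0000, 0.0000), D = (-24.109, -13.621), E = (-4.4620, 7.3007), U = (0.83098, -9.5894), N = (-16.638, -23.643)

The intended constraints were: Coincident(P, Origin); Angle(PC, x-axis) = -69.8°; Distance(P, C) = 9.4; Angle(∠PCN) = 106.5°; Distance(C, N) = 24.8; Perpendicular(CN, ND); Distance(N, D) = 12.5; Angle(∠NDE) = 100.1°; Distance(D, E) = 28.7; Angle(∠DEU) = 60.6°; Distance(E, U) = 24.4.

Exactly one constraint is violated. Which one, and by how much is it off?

Distance(E, U) = 24.4 — off by 6.70.

P = (0.00, 0.00) ✓; PC at -69.80° ✓; |PC| = 9.400 ✓; ∠PCN = 106.5° ✓; |CN| = 24.80 ✓; ∠(CN, ND) = 90.00° ✓; |ND| = 12.50 ✓; ∠NDE = 100.1° ✓; |DE| = 28.70 ✓; ∠DEU = 60.60° ✓; |EU| = 17.70 ✗.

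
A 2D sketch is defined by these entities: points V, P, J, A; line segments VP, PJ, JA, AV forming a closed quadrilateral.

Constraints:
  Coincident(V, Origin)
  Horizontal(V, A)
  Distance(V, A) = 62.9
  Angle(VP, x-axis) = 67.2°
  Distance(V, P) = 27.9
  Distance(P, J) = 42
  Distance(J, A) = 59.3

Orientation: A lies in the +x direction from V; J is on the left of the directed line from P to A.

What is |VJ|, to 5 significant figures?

68.566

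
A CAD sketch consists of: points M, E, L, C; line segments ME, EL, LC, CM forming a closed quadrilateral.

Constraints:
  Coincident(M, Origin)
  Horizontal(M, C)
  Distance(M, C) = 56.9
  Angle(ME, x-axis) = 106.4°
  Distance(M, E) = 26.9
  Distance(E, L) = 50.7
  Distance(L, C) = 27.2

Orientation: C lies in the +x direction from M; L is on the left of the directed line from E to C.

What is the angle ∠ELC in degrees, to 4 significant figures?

123.3°

Checks: |EL| = 50.70 ✓; |LC| = 27.20 ✓.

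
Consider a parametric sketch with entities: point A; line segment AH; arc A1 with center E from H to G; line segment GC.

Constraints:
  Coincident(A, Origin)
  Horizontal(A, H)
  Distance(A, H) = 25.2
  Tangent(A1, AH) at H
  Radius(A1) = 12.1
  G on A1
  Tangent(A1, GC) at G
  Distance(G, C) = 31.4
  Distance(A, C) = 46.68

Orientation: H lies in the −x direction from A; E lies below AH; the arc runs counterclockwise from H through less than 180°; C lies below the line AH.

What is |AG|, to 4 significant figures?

39.84

A is at the origin; AH is horizontal with |AH| = 25.2 and H on the −x side, so H = (-25.20, 0.000). Since A1 is tangent to AH there, EH ⟂ AH, so E = H + (0, -12.1) = (-25.20, -12.10). Since EG ⟂ GC (tangency), |EC| = √(12.1² + 31.4²) = 33.65 regardless of where G sits on A1. So C lies on both circle(A, 46.68) and circle(E, 33.65); the below-AH intersection is C = (-15.06, -44.19). G is the foot of the tangent from C: G = (-34.65, -19.65).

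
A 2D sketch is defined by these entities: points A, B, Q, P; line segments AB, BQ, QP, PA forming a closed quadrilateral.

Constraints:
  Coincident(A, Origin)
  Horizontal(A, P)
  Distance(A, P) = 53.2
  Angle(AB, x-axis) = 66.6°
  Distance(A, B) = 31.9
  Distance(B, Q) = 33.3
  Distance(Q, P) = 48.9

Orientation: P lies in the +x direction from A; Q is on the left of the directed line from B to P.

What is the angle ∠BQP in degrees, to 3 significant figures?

72.1°

Checks: |BQ| = 33.30 ✓; |QP| = 48.90 ✓.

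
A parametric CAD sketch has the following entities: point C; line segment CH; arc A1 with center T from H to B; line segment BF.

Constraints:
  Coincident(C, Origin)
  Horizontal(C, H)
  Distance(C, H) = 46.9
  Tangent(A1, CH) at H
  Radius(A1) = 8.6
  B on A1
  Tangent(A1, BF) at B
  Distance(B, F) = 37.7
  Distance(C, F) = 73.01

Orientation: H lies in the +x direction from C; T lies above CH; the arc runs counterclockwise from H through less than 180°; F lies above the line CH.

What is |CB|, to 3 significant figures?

56.1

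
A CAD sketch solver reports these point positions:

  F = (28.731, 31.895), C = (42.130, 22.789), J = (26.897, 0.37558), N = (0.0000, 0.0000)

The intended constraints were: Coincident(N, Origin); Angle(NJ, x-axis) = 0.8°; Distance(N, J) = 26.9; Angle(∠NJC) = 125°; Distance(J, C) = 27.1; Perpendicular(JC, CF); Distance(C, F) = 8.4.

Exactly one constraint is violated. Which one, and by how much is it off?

Distance(C, F) = 8.4 — off by 7.80.

N = (0.00, 0.00) ✓; NJ at 0.8000° ✓; |NJ| = 26.90 ✓; ∠NJC = 125.0° ✓; |JC| = 27.10 ✓; ∠(JC, CF) = 90.00° ✓; |CF| = 16.20 ✗.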